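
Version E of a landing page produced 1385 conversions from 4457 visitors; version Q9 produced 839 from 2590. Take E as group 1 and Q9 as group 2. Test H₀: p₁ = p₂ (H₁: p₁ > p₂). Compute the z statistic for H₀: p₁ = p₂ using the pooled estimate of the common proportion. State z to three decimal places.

p̂₁ = 1385/4457 = 0.31075, p̂₂ = 839/2590 = 0.32394.
Pooled p̂ = (1385+839)/(4457+2590) = 2224/7047 = 0.31560.
SE = √(p̂(1−p̂)(1/n₁+1/n₂)) = √(0.31560·0.68440·0.000610467) = √(0.000131858) = 0.01148.
z = (0.31075 − 0.32394)/0.01148 = -0.01319/0.01148 = -1.149.

z = -1.149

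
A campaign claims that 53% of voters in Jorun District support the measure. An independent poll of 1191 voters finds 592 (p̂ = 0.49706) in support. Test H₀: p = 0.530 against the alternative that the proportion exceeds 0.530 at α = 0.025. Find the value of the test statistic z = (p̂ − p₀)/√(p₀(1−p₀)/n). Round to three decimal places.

z = -2.278

p̂ = 592/1191 = 0.49706.
Under H₀, SE = √(0.53·0.47/1191) = √(0.000209152) = 0.01446.
z = (0.49706 − 0.53)/0.01446 = -0.03294/0.01446 = -2.278.
p-value = P(Z > -2.278) ≈ 0.9886. With α = 0.025, fail to reject H₀.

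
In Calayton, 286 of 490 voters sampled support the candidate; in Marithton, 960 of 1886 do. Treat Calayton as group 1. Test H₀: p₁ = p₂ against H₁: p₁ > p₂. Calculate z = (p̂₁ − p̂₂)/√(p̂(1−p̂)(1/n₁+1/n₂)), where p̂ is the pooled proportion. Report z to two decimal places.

z = 2.95

p̂₁ = 286/490 ≈ 0.5837, p̂₂ = 960/1886 ≈ 0.5090.
Pooled p̂ = (286+960)/(490+1886) = 1246/2376 = 0.5244.
SE = √(p̂(1−p̂)(1/n₁+1/n₂)) = √(0.5244·0.4756·0.00257104) = √(0.000641228) = 0.0253.
z = (0.5837 − 0.5090)/0.0253 = 0.0747/0.0253 = 2.95.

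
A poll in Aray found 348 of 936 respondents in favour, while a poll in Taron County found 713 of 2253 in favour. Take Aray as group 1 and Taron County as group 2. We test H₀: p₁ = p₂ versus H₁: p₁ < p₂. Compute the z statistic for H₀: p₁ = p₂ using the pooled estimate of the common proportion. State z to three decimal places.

z = 3.020

p̂₁ = 348/936 = 0.37179, p̂₂ = 713/2253 = 0.31647.
Pooled p̂ = (348+713)/(936+2253) = 1061/3189 = 0.33271.
SE = √(p̂(1−p̂)(1/n₁+1/n₂)) = √(0.33271·0.66729·0.00151223) = √(0.000335734) = 0.01832.
z = (0.37179 − 0.31647)/0.01832 = 0.05532/0.01832 = 3.020.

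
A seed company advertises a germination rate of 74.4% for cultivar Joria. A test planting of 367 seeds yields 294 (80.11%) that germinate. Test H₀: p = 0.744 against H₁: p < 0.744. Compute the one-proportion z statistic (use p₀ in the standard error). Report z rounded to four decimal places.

z = 2.5060

p̂ = 294/367 = 0.801090.
Standard error under H₀: √(0.744×0.256/367) = 0.022781.
z = (0.801090 − 0.744)/0.022781 = 0.057090/0.022781 = 2.5060.
p-value = P(Z < 2.506) ≈ 0.9939.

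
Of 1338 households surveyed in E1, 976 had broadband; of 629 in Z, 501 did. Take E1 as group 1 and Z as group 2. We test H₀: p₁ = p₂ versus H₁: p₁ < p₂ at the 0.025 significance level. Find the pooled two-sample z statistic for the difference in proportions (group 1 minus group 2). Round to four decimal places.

z = -3.2070

p̂₁ = 976/1338 = 0.729447, p̂₂ = 501/629 = 0.796502.
Pooled p̂ = (976+501)/(1338+629) = 1477/1967 = 0.750890.
SE = √(p̂(1−p̂)(1/n₁+1/n₂)) = √(0.750890·0.249110·0.00233721) = √(0.000437185) = 0.020909.
z = (0.729447 − 0.796502)/0.020909 = -0.067055/0.020909 = -3.2070.
p-value = P(Z < -3.207) ≈ 0.0007, so at α = 0.025 we reject H₀.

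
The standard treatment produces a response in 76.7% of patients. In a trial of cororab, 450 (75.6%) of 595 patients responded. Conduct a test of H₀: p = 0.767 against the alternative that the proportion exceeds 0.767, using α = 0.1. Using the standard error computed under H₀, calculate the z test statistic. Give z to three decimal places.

z = -0.617

p̂ = 450/595 = 0.75630.
SE = √(p₀(1−p₀)/n) = √(0.17871/595) = 0.01733.
z = (0.75630 − 0.767)/0.01733 = -0.01070/0.01733 = -0.617.
p-value = P(Z > -0.617) ≈ 0.7315, so at α = 0.1 we fail to reject H₀.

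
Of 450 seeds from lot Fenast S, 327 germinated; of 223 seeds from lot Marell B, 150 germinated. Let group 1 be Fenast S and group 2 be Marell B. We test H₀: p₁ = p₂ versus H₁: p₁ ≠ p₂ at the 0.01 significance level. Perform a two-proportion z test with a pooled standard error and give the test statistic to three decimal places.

p̂₁ = 327/450 ≈ 0.72667, p̂₂ = 150/223 ≈ 0.67265.
Pooled p̂ = (327+150)/(450+223) = 477/673 = 0.70877.
SE = √(p̂(1−p̂)(1/n₁+1/n₂)) = √(0.70877·0.29123·0.00670653) = √(0.00138434) = 0.03721.
z = (0.72667 − 0.67265)/0.03721 = 0.05402/0.03721 = 1.452.
Two-sided p-value ≈ 2·Φ(−1.452) = 0.1465. With α = 0.01, fail to reject H₀.

z = 1.452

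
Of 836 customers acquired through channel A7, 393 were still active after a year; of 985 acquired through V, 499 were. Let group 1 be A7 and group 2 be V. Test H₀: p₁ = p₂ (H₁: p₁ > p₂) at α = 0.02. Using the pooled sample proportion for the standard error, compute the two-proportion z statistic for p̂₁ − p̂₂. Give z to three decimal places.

p̂₁ = 393/836 = 0.47010, p̂₂ = 499/985 = 0.50660.
Pooled p̂ = (393+499)/(836+985) = 892/1821 = 0.48984.
SE = √(p̂(1−p̂)(1/n₁+1/n₂)) = √(0.48984·0.51016·0.0022114) = √(0.000552622) = 0.02351.
z = (0.47010 − 0.50660)/0.02351 = -0.03650/0.02351 = -1.553.
p-value = P(Z > -1.553) ≈ 0.9398. With α = 0.02, fail to reject H₀.

z = -1.553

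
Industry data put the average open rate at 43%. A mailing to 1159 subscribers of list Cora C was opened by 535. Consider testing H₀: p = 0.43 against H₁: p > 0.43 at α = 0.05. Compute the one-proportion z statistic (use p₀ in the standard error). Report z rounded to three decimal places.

z = 2.173

p̂ = 535/1159 = 0.46160.
SE = √(p₀(1−p₀)/n) = √(0.2451/1159) = 0.01454.
z = (0.46160 − 0.43)/0.01454 = 0.03160/0.01454 = 2.173.
p-value = P(Z > 2.173) ≈ 0.0149. With α = 0.05, reject H₀.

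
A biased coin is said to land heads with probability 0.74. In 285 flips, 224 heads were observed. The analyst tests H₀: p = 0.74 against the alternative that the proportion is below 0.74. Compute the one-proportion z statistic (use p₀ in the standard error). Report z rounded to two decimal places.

z = 1.77

p̂ = 224/285 = 0.7860.
SE = √(p₀(1−p₀)/n) = √(0.1924/285) = 0.0260.
z = (0.7860 − 0.74)/0.0260 = 0.0460/0.0260 = 1.77.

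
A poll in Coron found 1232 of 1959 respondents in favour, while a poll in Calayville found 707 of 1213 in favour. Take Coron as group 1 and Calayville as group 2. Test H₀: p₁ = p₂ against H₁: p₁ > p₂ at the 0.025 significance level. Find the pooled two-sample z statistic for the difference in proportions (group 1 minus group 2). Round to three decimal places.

p̂₁ = 1232/1959 = 0.62889, p̂₂ = 707/1213 = 0.58285.
Pooled p̂ = (1232+707)/(1959+1213) = 1939/3172 = 0.61129.
SE = √(0.237615 × 0.00133487) = 0.01781.
z = (0.62889 − 0.58285)/0.01781 = 0.04604/0.01781 = 2.585.
p-value = P(Z > 2.585) ≈ 0.0049; since p < α = 0.025, reject H₀.

z = 2.585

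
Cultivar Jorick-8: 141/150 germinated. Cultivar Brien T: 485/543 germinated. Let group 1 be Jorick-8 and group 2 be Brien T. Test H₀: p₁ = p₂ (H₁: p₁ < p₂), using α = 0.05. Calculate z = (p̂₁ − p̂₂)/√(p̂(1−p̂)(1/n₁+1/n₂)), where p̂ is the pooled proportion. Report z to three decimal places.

p̂₁ = 141/150 ≈ 0.94000, p̂₂ = 485/543 ≈ 0.89319.
Pooled p̂ = (141+485)/(150+543) = 626/693 = 0.90332.
SE = √(p̂(1−p̂)(1/n₁+1/n₂)) = √(0.90332·0.09668·0.00850829) = √(0.000743062) = 0.02726.
z = (0.94000 − 0.89319)/0.02726 = 0.04681/0.02726 = 1.717.
p-value = P(Z < 1.717) ≈ 0.9570, so at α = 0.05 we fail to reject H₀.

z = 1.717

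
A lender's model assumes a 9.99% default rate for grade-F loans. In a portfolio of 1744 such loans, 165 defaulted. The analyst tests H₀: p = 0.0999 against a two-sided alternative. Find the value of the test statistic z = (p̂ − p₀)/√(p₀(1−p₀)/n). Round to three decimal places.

p̂ = 165/1744 ≈ 0.09461.
SE = √(p₀(1−p₀)/n) = √(0.08992/1744) = 0.00718.
z = (0.09461 − 0.0999)/0.00718 = -0.00529/0.00718 = -0.737.
Two-sided p-value ≈ 2·Φ(−0.737) = 0.4613.

z = -0.737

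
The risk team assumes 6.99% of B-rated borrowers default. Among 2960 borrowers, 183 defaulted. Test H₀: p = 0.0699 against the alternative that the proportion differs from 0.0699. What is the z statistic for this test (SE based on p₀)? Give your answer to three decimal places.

p̂ = 183/2960 = 0.06182.
Under H₀, SE = √(0.0699·0.9301/2960) = √(2.19642e-05) = 0.00469.
z = (0.06182 − 0.0699)/0.00469 = -0.00808/0.00469 = -1.723.

z = -1.723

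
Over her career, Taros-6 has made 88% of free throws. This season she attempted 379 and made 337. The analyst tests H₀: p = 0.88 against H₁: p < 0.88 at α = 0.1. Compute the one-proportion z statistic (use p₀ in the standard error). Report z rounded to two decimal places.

z = 0.55

p̂ = 337/379 = 0.8892.
Standard error under H₀: √(0.88×0.12/379) = 0.0167.
z = (0.8892 − 0.88)/0.0167 = 0.0092/0.0167 = 0.55.
p-value = P(Z < 0.550) ≈ 0.7089, so at α = 0.1 we fail to reject H₀.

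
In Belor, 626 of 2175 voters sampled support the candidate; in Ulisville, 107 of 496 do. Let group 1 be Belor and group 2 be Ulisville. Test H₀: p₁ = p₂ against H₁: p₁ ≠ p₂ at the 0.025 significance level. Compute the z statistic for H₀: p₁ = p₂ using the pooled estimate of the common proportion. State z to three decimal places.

p̂₁ = 626/2175 = 0.28782, p̂₂ = 107/496 = 0.21573.
Pooled p̂ = (626+107)/(2175+496) = 733/2671 = 0.27443.
SE = √(p̂(1−p̂)(1/n₁+1/n₂)) = √(0.27443·0.72557·0.0024759) = √(0.000492995) = 0.02220.
z = (0.28782 − 0.21573)/0.02220 = 0.07209/0.02220 = 3.247.
p-value = 2·P(Z > 3.247) ≈ 0.0012; since p < α = 0.025, reject H₀.

z = 3.247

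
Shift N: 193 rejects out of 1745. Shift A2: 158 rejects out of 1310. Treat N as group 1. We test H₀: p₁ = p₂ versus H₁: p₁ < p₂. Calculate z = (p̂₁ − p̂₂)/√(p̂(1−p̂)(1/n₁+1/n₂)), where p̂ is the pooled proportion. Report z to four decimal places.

p̂₁ = 193/1745 = 0.110602, p̂₂ = 158/1310 = 0.120611.
Pooled p̂ = (193+158)/(1745+1310) = 351/3055 = 0.114894.
SE = √(p̂(1−p̂)(1/n₁+1/n₂)) = √(0.114894·0.885106·0.00133642) = √(0.000135905) = 0.011658.
z = (0.110602 − 0.120611)/0.011658 = -0.010009/0.011658 = -0.8586.

z = -0.8586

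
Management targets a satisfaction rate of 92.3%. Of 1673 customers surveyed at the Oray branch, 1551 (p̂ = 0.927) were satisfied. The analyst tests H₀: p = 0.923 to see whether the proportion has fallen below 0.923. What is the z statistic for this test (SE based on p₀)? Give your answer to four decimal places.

p̂ = 1551/1673 = 0.927077.
SE = √(p₀(1−p₀)/n) = √(0.071071/1673) = 0.006518.
z = (0.927077 − 0.923)/0.006518 = 0.004077/0.006518 = 0.6255.
p-value = P(Z < 0.626) ≈ 0.7342.

z = 0.6255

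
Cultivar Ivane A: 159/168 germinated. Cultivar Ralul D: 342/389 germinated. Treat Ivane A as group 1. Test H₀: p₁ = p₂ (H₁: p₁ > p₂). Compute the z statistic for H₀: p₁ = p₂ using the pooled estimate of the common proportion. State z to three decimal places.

z = 2.422

p̂₁ = 159/168 ≈ 0.946429, p̂₂ = 342/389 ≈ 0.879177.
Pooled p̂ = (159+342)/(168+389) = 501/557 = 0.899461.
SE = √(p̂(1−p̂)(1/n₁+1/n₂)) = √(0.899461·0.100539·0.00852308) = √(0.000770747) = 0.027762.
z = (0.946429 − 0.879177)/0.027762 = 0.067252/0.027762 = 2.422.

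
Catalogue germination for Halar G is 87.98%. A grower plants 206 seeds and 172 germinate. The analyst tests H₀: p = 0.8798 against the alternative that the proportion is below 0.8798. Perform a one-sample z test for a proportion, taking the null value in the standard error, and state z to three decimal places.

p̂ = 172/206 = 0.83495.
SE = √(p₀(1−p₀)/n) = √(0.10575/206) = 0.02266.
z = (0.83495 − 0.8798)/0.02266 = -0.04485/0.02266 = -1.979.
p-value = P(Z < -1.979) ≈ 0.0239.

z = -1.979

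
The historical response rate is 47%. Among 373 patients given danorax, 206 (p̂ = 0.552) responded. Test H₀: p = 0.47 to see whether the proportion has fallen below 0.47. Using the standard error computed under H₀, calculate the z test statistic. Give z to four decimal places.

p̂ = 206/373 = 0.552279.
Standard error under H₀: √(0.47×0.53/373) = 0.025842.
z = (0.552279 − 0.47)/0.025842 = 0.082279/0.025842 = 3.1839.
p-value = P(Z < 3.184) ≈ 0.9993.

z = 3.1839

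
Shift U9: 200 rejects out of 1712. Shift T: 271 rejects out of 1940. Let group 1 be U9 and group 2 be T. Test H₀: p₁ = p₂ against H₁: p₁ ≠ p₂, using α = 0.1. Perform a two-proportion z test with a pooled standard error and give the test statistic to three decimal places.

p̂₁ = 200/1712 ≈ 0.116822, p̂₂ = 271/1940 ≈ 0.139691.
Pooled p̂ = (200+271)/(1712+1940) = 471/3652 = 0.128970.
SE = √(p̂(1−p̂)(1/n₁+1/n₂)) = √(0.128970·0.871030·0.00109958) = √(0.000123523) = 0.011114.
z = (0.116822 − 0.139691)/0.011114 = -0.022869/0.011114 = -2.058.
p-value = 2·P(Z > 2.058) ≈ 0.0396, so at α = 0.1 we reject H₀.

z = -2.058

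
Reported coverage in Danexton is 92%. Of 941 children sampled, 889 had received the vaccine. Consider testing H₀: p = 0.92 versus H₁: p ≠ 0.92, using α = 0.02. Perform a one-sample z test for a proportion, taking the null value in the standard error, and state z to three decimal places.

z = 2.797

p̂ = 889/941 = 0.944740.
Standard error under H₀: √(0.92×0.08/941) = 0.008844.
z = (0.944740 − 0.92)/0.008844 = 0.024740/0.008844 = 2.797.
Two-sided p-value ≈ 2·Φ(−2.797) = 0.0052; since p < α = 0.02, reject H₀.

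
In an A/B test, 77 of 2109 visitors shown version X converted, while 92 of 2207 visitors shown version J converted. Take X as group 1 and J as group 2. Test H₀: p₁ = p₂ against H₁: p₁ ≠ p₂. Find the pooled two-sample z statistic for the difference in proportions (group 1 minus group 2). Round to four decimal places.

z = -0.8762

p̂₁ = 77/2109 ≈ 0.0365102, p̂₂ = 92/2207 ≈ 0.0416855.
Pooled p̂ = (77+92)/(2109+2207) = 169/4316 = 0.0391566.
SE = √(0.0376234 × 0.000927262) = 0.0059065.
z = (0.0365102 − 0.0416855)/0.0059065 = -0.0051753/0.0059065 = -0.8762.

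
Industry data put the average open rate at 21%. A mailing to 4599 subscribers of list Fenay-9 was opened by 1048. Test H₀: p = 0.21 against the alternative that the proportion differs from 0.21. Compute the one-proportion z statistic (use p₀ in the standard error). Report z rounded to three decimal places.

z = 2.976

p̂ = 1048/4599 ≈ 0.227876.
SE = √(p₀(1−p₀)/n) = √(0.1659/4599) = 0.006006.
z = (0.227876 − 0.21)/0.006006 = 0.017876/0.006006 = 2.976.
p-value = 2·P(Z > 2.976) ≈ 0.0029.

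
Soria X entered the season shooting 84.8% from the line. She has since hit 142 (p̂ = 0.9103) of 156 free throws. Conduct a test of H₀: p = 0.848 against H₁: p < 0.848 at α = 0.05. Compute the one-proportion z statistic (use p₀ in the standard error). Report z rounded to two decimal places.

p̂ = 142/156 = 0.9103.
Standard error under H₀: √(0.848×0.152/156) = 0.0287.
z = (0.9103 − 0.848)/0.0287 = 0.0623/0.0287 = 2.17.
p-value = P(Z < 2.166) ≈ 0.9848, so at α = 0.05 we fail to reject H₀.

z = 2.17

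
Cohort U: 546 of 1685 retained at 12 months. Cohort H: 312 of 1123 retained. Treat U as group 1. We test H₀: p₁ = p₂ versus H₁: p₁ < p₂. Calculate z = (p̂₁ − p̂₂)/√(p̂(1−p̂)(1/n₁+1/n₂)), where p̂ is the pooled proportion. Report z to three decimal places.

z = 2.604

p̂₁ = 546/1685 ≈ 0.324036, p̂₂ = 312/1123 ≈ 0.277827.
Pooled p̂ = (546+312)/(1685+1123) = 858/2808 = 0.305556.
SE = √(p̂(1−p̂)(1/n₁+1/n₂)) = √(0.305556·0.694444·0.00148394) = √(0.00031488) = 0.017745.
z = (0.324036 − 0.277827)/0.017745 = 0.046209/0.017745 = 2.604.
p-value = P(Z < 2.604) ≈ 0.9954.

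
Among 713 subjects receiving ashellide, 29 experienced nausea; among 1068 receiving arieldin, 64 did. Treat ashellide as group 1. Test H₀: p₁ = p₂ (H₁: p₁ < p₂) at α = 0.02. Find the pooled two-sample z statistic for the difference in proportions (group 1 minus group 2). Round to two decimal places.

p̂₁ = 29/713 ≈ 0.04067, p̂₂ = 64/1068 ≈ 0.05993.
Pooled p̂ = (29+64)/(713+1068) = 93/1781 = 0.05222.
SE = √(p̂(1−p̂)(1/n₁+1/n₂)) = √(0.05222·0.94778·0.00233885) = √(0.000115753) = 0.01076.
z = (0.04067 − 0.05993)/0.01076 = -0.01926/0.01076 = -1.79.
p-value = P(Z < -1.789) ≈ 0.0368. With α = 0.02, fail to reject H₀.

z = -1.79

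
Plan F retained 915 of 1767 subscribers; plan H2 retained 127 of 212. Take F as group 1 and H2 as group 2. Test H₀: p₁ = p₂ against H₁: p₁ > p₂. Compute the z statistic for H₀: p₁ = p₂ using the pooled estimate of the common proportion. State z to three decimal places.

p̂₁ = 915/1767 = 0.51783, p̂₂ = 127/212 = 0.59906.
Pooled p̂ = (915+127)/(1767+212) = 1042/1979 = 0.52653.
SE = √(p̂(1−p̂)(1/n₁+1/n₂)) = √(0.52653·0.47347·0.00528291) = √(0.00131701) = 0.03629.
z = (0.51783 − 0.59906)/0.03629 = -0.08123/0.03629 = -2.238.

z = -2.238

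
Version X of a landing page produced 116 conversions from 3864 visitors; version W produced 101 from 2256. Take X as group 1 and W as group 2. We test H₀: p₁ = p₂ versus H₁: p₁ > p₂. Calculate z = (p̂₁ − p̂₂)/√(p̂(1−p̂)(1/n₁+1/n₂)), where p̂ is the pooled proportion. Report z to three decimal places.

z = -3.010

p̂₁ = 116/3864 ≈ 0.03002, p̂₂ = 101/2256 ≈ 0.04477.
Pooled p̂ = (116+101)/(3864+2256) = 217/6120 = 0.03546.
SE = √(p̂(1−p̂)(1/n₁+1/n₂)) = √(0.03546·0.96454·0.000702062) = √(2.40107e-05) = 0.00490.
z = (0.03002 − 0.04477)/0.00490 = -0.01475/0.00490 = -3.010.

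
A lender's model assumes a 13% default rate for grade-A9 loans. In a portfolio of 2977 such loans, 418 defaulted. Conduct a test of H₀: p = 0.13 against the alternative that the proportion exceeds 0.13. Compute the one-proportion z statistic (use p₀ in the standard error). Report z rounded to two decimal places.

p̂ = 418/2977 = 0.14041.
Standard error under H₀: √(0.13×0.87/2977) = 0.00616.
z = (0.14041 − 0.13)/0.00616 = 0.01041/0.00616 = 1.69.
p-value = P(Z > 1.689) ≈ 0.0456.

z = 1.69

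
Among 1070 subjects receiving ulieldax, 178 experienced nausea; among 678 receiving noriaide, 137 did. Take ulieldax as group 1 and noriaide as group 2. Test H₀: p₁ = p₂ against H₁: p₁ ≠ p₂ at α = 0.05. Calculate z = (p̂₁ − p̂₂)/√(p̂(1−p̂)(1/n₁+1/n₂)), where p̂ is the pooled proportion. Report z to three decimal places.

z = -1.893

p̂₁ = 178/1070 = 0.166355, p̂₂ = 137/678 = 0.202065.
Pooled p̂ = (178+137)/(1070+678) = 315/1748 = 0.180206.
SE = √(p̂(1−p̂)(1/n₁+1/n₂)) = √(0.180206·0.819794·0.00240951) = √(0.000355961) = 0.018867.
z = (0.166355 − 0.202065)/0.018867 = -0.035710/0.018867 = -1.893.
p-value = 2·P(Z > 1.893) ≈ 0.0584. With α = 0.05, fail to reject H₀.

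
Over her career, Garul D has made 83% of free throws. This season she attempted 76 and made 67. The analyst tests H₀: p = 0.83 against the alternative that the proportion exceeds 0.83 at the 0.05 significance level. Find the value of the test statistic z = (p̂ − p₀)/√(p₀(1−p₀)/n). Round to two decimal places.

z = 1.20

p̂ = 67/76 = 0.8816.
SE = √(p₀(1−p₀)/n) = √(0.1411/76) = 0.0431.
z = (0.8816 − 0.83)/0.0431 = 0.0516/0.0431 = 1.20.
p-value = P(Z > 1.197) ≈ 0.1156. With α = 0.05, fail to reject H₀.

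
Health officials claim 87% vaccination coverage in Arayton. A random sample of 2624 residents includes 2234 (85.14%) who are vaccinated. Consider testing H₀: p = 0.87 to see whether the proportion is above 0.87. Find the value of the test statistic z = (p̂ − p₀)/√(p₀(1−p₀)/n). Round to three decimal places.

z = -2.837

p̂ = 2234/2624 = 0.851372.
Under H₀, SE = √(0.87·0.13/2624) = √(4.31021e-05) = 0.006565.
z = (0.851372 − 0.87)/0.006565 = -0.018628/0.006565 = -2.837.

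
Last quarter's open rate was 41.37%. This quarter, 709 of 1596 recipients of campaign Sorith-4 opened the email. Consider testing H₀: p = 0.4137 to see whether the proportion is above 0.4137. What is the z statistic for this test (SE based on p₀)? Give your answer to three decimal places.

z = 2.477

p̂ = 709/1596 = 0.44424.
Under H₀, SE = √(0.4137·0.5863/1596) = √(0.000151975) = 0.01233.
z = (0.44424 − 0.4137)/0.01233 = 0.03054/0.01233 = 2.477.
p-value = P(Z > 2.477) ≈ 0.0066.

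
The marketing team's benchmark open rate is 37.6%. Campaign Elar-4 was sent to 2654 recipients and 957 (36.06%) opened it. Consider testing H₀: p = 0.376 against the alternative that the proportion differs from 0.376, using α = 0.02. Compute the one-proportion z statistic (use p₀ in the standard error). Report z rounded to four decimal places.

z = -1.6392

p̂ = 957/2654 = 0.360588.
Standard error under H₀: √(0.376×0.624/2654) = 0.009402.
z = (0.360588 − 0.376)/0.009402 = -0.015412/0.009402 = -1.6392.
p-value = 2·P(Z > 1.639) ≈ 0.1012; since p > α = 0.02, fail to reject H₀.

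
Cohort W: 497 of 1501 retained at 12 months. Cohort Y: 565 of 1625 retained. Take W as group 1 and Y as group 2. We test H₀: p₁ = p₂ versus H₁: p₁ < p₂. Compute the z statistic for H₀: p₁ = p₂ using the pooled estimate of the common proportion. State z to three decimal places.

p̂₁ = 497/1501 = 0.33111, p̂₂ = 565/1625 = 0.34769.
Pooled p̂ = (497+565)/(1501+1625) = 1062/3126 = 0.33973.
SE = √(p̂(1−p̂)(1/n₁+1/n₂)) = √(0.33973·0.66027·0.00128161) = √(0.000287482) = 0.01696.
z = (0.33111 − 0.34769)/0.01696 = -0.01658/0.01696 = -0.978.
p-value = P(Z < -0.978) ≈ 0.1641.

z = -0.978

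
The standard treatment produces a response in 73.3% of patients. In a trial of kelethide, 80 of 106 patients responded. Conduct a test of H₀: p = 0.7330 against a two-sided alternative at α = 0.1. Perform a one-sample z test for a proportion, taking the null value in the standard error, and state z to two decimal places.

p̂ = 80/106 = 0.75472.
Standard error under H₀: √(0.733×0.267/106) = 0.04297.
z = (0.75472 − 0.733)/0.04297 = 0.02172/0.04297 = 0.51.
p-value = 2·P(Z > 0.505) ≈ 0.6133. With α = 0.1, fail to reject H₀.

z = 0.51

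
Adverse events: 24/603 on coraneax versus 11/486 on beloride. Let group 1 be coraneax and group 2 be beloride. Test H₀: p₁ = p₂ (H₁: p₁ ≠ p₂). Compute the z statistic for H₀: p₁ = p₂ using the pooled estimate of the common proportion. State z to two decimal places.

z = 1.60

p̂₁ = 24/603 ≈ 0.03980, p̂₂ = 11/486 ≈ 0.02263.
Pooled p̂ = (24+11)/(603+486) = 35/1089 = 0.03214.
SE = √(0.0311066 × 0.00371599) = 0.01075.
z = (0.03980 − 0.02263)/0.01075 = 0.01717/0.01075 = 1.60.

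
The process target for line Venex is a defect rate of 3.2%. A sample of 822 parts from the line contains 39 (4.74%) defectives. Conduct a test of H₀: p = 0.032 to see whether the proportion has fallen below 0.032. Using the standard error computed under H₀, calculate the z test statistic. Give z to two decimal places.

z = 2.52

p̂ = 39/822 ≈ 0.0474.
SE = √(p₀(1−p₀)/n) = √(0.030976/822) = 0.0061.
z = (0.0474 − 0.032)/0.0061 = 0.0154/0.0061 = 2.52.
p-value = P(Z < 2.516) ≈ 0.9941.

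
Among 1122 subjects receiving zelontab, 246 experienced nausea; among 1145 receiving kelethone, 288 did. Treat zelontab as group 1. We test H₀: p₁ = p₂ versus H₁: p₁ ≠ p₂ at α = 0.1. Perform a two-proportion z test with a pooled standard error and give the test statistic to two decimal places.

z = -1.81

p̂₁ = 246/1122 = 0.2193, p̂₂ = 288/1145 = 0.2515.
Pooled p̂ = (246+288)/(1122+1145) = 534/2267 = 0.2356.
SE = √(0.180068 × 0.00176463) = 0.0178.
z = (0.2193 − 0.2515)/0.0178 = -0.0322/0.0178 = -1.81.
p-value = 2·P(Z > 1.811) ≈ 0.0702; since p < α = 0.1, reject H₀.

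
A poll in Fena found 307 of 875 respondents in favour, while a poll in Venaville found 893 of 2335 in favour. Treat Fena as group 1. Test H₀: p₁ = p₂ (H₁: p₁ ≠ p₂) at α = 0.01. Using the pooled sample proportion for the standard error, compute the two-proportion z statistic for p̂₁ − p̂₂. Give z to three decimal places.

p̂₁ = 307/875 ≈ 0.35086, p̂₂ = 893/2335 ≈ 0.38244.
Pooled p̂ = (307+893)/(875+2335) = 1200/3210 = 0.37383.
SE = √(p̂(1−p̂)(1/n₁+1/n₂)) = √(0.37383·0.62617·0.00157112) = √(0.000367771) = 0.01918.
z = (0.35086 − 0.38244)/0.01918 = -0.03158/0.01918 = -1.647.
p-value = 2·P(Z > 1.647) ≈ 0.0996. With α = 0.01, fail to reject H₀.

z = -1.647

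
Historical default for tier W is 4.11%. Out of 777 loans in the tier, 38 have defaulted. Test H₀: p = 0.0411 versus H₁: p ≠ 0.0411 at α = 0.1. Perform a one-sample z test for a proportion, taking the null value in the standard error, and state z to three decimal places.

p̂ = 38/777 = 0.048906.
Standard error under H₀: √(0.0411×0.9589/777) = 0.007122.
z = (0.048906 − 0.0411)/0.007122 = 0.007806/0.007122 = 1.096.
Two-sided p-value ≈ 2·Φ(−1.096) = 0.2731. With α = 0.1, fail to reject H₀.

z = 1.096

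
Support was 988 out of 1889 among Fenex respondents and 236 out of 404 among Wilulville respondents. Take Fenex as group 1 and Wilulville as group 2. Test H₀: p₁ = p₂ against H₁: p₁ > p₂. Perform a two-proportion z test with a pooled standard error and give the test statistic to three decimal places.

p̂₁ = 988/1889 = 0.52303, p̂₂ = 236/404 = 0.58416.
Pooled p̂ = (988+236)/(1889+404) = 1224/2293 = 0.53380.
SE = √(0.248858 × 0.00300463) = 0.02734.
z = (0.52303 − 0.58416)/0.02734 = -0.06113/0.02734 = -2.236.

z = -2.236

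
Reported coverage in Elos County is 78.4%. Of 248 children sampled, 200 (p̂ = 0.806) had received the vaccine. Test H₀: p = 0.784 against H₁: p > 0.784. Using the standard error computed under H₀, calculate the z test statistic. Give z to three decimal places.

p̂ = 200/248 ≈ 0.80645.
SE = √(p₀(1−p₀)/n) = √(0.16934/248) = 0.02613.
z = (0.80645 − 0.784)/0.02613 = 0.02245/0.02613 = 0.859.
p-value = P(Z > 0.859) ≈ 0.1951.

z = 0.859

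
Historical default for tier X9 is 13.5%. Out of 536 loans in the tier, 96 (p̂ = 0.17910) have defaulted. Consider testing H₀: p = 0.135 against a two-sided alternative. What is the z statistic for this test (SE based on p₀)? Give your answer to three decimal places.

p̂ = 96/536 ≈ 0.17910.
Standard error under H₀: √(0.135×0.865/536) = 0.01476.
z = (0.17910 − 0.135)/0.01476 = 0.04410/0.01476 = 2.988.

z = 2.988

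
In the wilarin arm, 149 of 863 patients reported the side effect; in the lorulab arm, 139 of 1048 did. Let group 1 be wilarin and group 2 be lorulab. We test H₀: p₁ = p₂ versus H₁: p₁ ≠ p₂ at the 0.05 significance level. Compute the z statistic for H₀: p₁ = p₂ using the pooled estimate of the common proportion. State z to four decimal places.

p̂₁ = 149/863 ≈ 0.1726535, p̂₂ = 139/1048 ≈ 0.1326336.
Pooled p̂ = (149+139)/(863+1048) = 288/1911 = 0.1507064.
SE = √(0.127994 × 0.00211295) = 0.0164452.
z = (0.1726535 − 0.1326336)/0.0164452 = 0.0400199/0.0164452 = 2.4335.
Two-sided p-value ≈ 2·Φ(−2.434) = 0.0150; since p < α = 0.05, reject H₀.

z = 2.4335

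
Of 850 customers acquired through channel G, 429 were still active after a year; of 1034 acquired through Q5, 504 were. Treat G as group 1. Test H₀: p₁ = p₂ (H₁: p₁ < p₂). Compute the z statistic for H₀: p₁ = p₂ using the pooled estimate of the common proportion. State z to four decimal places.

p̂₁ = 429/850 = 0.5047059, p̂₂ = 504/1034 = 0.4874275.
Pooled p̂ = (429+504)/(850+1034) = 933/1884 = 0.4952229.
SE = √(p̂(1−p̂)(1/n₁+1/n₂)) = √(0.4952229·0.5047771·0.00214359) = √(0.000535848) = 0.0231484.
z = (0.5047059 − 0.4874275)/0.0231484 = 0.0172784/0.0231484 = 0.7464.
p-value = P(Z < 0.746) ≈ 0.7723.

z = 0.7464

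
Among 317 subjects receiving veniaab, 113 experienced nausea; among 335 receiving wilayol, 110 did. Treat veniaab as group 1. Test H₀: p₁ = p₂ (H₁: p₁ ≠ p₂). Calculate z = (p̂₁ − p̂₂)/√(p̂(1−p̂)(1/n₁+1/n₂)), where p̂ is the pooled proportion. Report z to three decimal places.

z = 0.756

p̂₁ = 113/317 = 0.35647, p̂₂ = 110/335 = 0.32836.
Pooled p̂ = (113+110)/(317+335) = 223/652 = 0.34202.
SE = √(0.225044 × 0.00613965) = 0.03717.
z = (0.35647 − 0.32836)/0.03717 = 0.02811/0.03717 = 0.756.
Two-sided p-value ≈ 2·Φ(−0.756) = 0.4495.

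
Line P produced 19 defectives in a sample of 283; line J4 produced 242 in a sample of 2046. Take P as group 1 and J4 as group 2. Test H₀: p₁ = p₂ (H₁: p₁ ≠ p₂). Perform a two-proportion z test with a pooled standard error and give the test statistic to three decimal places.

p̂₁ = 19/283 = 0.06714, p̂₂ = 242/2046 = 0.11828.
Pooled p̂ = (19+242)/(283+2046) = 261/2329 = 0.11207.
SE = √(p̂(1−p̂)(1/n₁+1/n₂)) = √(0.11207·0.88793·0.00402233) = √(0.000400248) = 0.02001.
z = (0.06714 − 0.11828)/0.02001 = -0.05114/0.02001 = -2.556.

z = -2.556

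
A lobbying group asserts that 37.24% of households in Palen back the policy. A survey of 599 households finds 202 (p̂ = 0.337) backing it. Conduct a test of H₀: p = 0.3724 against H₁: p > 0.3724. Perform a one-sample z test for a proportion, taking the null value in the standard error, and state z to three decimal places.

p̂ = 202/599 ≈ 0.33723.
Under H₀, SE = √(0.3724·0.6276/599) = √(0.000390181) = 0.01975.
z = (0.33723 − 0.3724)/0.01975 = -0.03517/0.01975 = -1.781.
p-value = P(Z > -1.781) ≈ 0.9625.

z = -1.781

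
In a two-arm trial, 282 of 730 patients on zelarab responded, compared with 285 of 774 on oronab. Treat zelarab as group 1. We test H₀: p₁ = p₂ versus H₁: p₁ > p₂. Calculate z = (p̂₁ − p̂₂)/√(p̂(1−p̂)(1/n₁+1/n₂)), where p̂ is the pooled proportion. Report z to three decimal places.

p̂₁ = 282/730 = 0.38630, p̂₂ = 285/774 = 0.36822.
Pooled p̂ = (282+285)/(730+774) = 567/1504 = 0.37699.
SE = √(p̂(1−p̂)(1/n₁+1/n₂)) = √(0.37699·0.62301·0.00266185) = √(0.000625189) = 0.02500.
z = (0.38630 − 0.36822)/0.02500 = 0.01808/0.02500 = 0.723.

z = 0.723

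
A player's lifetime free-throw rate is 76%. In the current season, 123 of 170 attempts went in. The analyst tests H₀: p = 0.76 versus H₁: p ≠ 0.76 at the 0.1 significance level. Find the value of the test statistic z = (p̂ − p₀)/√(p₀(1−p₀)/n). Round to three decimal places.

p̂ = 123/170 = 0.72353.
Standard error under H₀: √(0.76×0.24/170) = 0.03276.
z = (0.72353 − 0.76)/0.03276 = -0.03647/0.03276 = -1.113.
p-value = 2·P(Z > 1.113) ≈ 0.2655; since p > α = 0.1, fail to reject H₀.

z = -1.113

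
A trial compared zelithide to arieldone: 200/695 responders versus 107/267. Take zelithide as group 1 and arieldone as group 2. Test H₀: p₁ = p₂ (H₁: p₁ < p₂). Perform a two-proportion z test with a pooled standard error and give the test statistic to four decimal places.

p̂₁ = 200/695 = 0.2877698, p̂₂ = 107/267 = 0.4007491.
Pooled p̂ = (200+107)/(695+267) = 307/962 = 0.3191268.
SE = √(0.217285 × 0.00518417) = 0.0335625.
z = (0.2877698 − 0.4007491)/0.0335625 = -0.1129793/0.0335625 = -3.3662.
p-value = P(Z < -3.366) ≈ 0.0004.

z = -3.3662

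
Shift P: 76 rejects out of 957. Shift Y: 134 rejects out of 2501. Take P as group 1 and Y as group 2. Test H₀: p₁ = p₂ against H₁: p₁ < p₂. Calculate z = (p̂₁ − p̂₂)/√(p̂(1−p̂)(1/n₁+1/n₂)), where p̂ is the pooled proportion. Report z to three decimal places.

z = 2.846

p̂₁ = 76/957 = 0.079415, p̂₂ = 134/2501 = 0.053579.
Pooled p̂ = (76+134)/(957+2501) = 210/3458 = 0.060729.
SE = √(p̂(1−p̂)(1/n₁+1/n₂)) = √(0.060729·0.939271·0.00144477) = √(8.24109e-05) = 0.009078.
z = (0.079415 − 0.053579)/0.009078 = 0.025836/0.009078 = 2.846.
p-value = P(Z < 2.846) ≈ 0.9978.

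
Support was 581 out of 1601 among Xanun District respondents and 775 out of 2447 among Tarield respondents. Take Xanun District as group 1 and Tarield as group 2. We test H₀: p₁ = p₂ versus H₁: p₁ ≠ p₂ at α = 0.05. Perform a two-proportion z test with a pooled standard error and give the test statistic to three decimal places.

p̂₁ = 581/1601 = 0.362898, p̂₂ = 775/2447 = 0.316714.
Pooled p̂ = (581+775)/(1601+2447) = 1356/4048 = 0.334980.
SE = √(0.222768 × 0.00103327) = 0.015172.
z = (0.362898 − 0.316714)/0.015172 = 0.046184/0.015172 = 3.044.
p-value = 2·P(Z > 3.044) ≈ 0.0023. With α = 0.05, reject H₀.

z = 3.044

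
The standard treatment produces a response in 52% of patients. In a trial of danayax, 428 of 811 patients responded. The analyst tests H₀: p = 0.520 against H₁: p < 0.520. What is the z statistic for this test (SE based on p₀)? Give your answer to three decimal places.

p̂ = 428/811 = 0.52774.
Under H₀, SE = √(0.52·0.48/811) = √(0.000307768) = 0.01754.
z = (0.52774 − 0.52)/0.01754 = 0.00774/0.01754 = 0.441.

z = 0.441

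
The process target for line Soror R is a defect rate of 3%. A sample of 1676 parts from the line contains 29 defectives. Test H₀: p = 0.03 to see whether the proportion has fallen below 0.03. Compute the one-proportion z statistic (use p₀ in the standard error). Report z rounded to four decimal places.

z = -3.0471

p̂ = 29/1676 = 0.0173031.
Standard error under H₀: √(0.03×0.97/1676) = 0.0041669.
z = (0.0173031 − 0.03)/0.0041669 = -0.0126969/0.0041669 = -3.0471.
p-value = P(Z < -3.047) ≈ 0.0012.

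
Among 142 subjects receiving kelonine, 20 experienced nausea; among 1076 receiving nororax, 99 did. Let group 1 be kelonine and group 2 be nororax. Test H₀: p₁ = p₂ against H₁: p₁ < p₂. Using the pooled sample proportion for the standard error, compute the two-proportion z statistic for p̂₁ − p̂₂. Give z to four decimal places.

p̂₁ = 20/142 = 0.140845, p̂₂ = 99/1076 = 0.092007.
Pooled p̂ = (20+99)/(142+1076) = 119/1218 = 0.097701.
SE = √(0.0881556 × 0.00797162) = 0.026509.
z = (0.140845 − 0.092007)/0.026509 = 0.048838/0.026509 = 1.8423.
p-value = P(Z < 1.842) ≈ 0.9673.

z = 1.8423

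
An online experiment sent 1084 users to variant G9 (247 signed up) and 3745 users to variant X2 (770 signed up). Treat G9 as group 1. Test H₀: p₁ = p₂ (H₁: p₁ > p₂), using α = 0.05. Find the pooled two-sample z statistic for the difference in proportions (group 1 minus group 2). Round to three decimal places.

z = 1.582

p̂₁ = 247/1084 ≈ 0.227860, p̂₂ = 770/3745 ≈ 0.205607.
Pooled p̂ = (247+770)/(1084+3745) = 1017/4829 = 0.210603.
SE = √(p̂(1−p̂)(1/n₁+1/n₂)) = √(0.210603·0.789397·0.00118953) = √(0.000197759) = 0.014063.
z = (0.227860 − 0.205607)/0.014063 = 0.022253/0.014063 = 1.582.
p-value = P(Z > 1.582) ≈ 0.0568; since p > α = 0.05, fail to reject H₀.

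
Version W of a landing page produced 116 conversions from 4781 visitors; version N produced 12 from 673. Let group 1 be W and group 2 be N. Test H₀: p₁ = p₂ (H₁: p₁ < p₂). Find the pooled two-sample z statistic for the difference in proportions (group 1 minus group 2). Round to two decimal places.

p̂₁ = 116/4781 = 0.02426, p̂₂ = 12/673 = 0.01783.
Pooled p̂ = (116+12)/(4781+673) = 128/5454 = 0.02347.
SE = √(p̂(1−p̂)(1/n₁+1/n₂)) = √(0.02347·0.97653·0.00169505) = √(3.88474e-05) = 0.00623.
z = (0.02426 − 0.01783)/0.00623 = 0.00643/0.00623 = 1.03.
p-value = P(Z < 1.032) ≈ 0.8490.

z = 1.03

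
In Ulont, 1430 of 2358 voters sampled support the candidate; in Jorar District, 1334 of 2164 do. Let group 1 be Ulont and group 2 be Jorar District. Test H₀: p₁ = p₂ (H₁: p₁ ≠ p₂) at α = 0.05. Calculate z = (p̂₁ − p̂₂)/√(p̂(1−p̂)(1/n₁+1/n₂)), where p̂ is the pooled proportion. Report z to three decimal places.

z = -0.689

p̂₁ = 1430/2358 ≈ 0.60645, p̂₂ = 1334/2164 ≈ 0.61645.
Pooled p̂ = (1430+1334)/(2358+2164) = 2764/4522 = 0.61123.
SE = √(p̂(1−p̂)(1/n₁+1/n₂)) = √(0.61123·0.38877·0.000886195) = √(0.000210584) = 0.01451.
z = (0.60645 − 0.61645)/0.01451 = -0.01000/0.01451 = -0.689.
Two-sided p-value ≈ 2·Φ(−0.689) = 0.4905, so at α = 0.05 we fail to reject H₀.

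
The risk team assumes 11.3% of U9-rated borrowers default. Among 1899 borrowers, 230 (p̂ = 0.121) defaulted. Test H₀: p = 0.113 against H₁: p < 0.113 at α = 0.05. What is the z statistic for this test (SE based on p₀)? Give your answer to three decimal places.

p̂ = 230/1899 ≈ 0.12112.
Under H₀, SE = √(0.113·0.887/1899) = √(5.27809e-05) = 0.00727.
z = (0.12112 − 0.113)/0.00727 = 0.00812/0.00727 = 1.117.
p-value = P(Z < 1.117) ≈ 0.8680; since p > α = 0.05, fail to reject H₀.

z = 1.117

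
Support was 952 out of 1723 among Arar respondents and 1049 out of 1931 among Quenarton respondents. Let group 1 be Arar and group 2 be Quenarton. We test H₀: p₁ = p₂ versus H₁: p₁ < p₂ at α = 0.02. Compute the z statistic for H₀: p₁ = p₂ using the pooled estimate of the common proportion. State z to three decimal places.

z = 0.563

p̂₁ = 952/1723 ≈ 0.55252, p̂₂ = 1049/1931 ≈ 0.54324.
Pooled p̂ = (952+1049)/(1723+1931) = 2001/3654 = 0.54762.
SE = √(0.247732 × 0.00109825) = 0.01649.
z = (0.55252 − 0.54324)/0.01649 = 0.00928/0.01649 = 0.563.
p-value = P(Z < 0.563) ≈ 0.7132; since p > α = 0.02, fail to reject H₀.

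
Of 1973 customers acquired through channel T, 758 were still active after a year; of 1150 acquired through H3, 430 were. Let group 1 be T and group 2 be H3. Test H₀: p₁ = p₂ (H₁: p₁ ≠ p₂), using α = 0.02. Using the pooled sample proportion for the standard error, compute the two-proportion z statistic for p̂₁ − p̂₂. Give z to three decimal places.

z = 0.570

p̂₁ = 758/1973 = 0.384187, p̂₂ = 430/1150 = 0.373913.
Pooled p̂ = (758+430)/(1973+1150) = 1188/3123 = 0.380403.
SE = √(0.235697 × 0.00137641) = 0.018012.
z = (0.384187 − 0.373913)/0.018012 = 0.010274/0.018012 = 0.570.
Two-sided p-value ≈ 2·Φ(−0.570) = 0.5684. With α = 0.02, fail to reject H₀.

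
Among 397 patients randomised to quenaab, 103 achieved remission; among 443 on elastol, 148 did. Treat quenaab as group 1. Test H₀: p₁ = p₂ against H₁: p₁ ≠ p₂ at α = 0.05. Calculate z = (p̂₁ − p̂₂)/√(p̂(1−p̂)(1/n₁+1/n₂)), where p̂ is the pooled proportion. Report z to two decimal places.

z = -2.36

p̂₁ = 103/397 ≈ 0.2594, p̂₂ = 148/443 ≈ 0.3341.
Pooled p̂ = (103+148)/(397+443) = 251/840 = 0.2988.
SE = √(0.209522 × 0.00477623) = 0.0316.
z = (0.2594 − 0.3341)/0.0316 = -0.0747/0.0316 = -2.36.
p-value = 2·P(Z > 2.359) ≈ 0.0183; since p < α = 0.05, reject H₀.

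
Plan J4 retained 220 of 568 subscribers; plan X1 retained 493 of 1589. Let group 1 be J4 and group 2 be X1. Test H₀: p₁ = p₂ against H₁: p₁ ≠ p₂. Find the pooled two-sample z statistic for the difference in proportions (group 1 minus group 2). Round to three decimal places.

p̂₁ = 220/568 ≈ 0.387324, p̂₂ = 493/1589 ≈ 0.310258.
Pooled p̂ = (220+493)/(568+1589) = 713/2157 = 0.330552.
SE = √(0.221287 × 0.00238989) = 0.022997.
z = (0.387324 − 0.310258)/0.022997 = 0.077066/0.022997 = 3.351.
Two-sided p-value ≈ 2·Φ(−3.351) = 0.0008.

z = 3.351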